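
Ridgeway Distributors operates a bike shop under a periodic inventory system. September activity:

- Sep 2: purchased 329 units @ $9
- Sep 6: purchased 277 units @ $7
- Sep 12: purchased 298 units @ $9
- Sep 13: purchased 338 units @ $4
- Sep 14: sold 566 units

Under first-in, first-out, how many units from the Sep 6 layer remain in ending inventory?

40

Sep 14, 566 sold [FIFO — oldest first]: 329 @ $9 + 237 @ $7 = $4,620
Ending inventory: 40 @ $7 + 298 @ $9 + 338 @ $4 = $4,314
Check: goods available $8,934 = COGS $4,620 + ending $4,314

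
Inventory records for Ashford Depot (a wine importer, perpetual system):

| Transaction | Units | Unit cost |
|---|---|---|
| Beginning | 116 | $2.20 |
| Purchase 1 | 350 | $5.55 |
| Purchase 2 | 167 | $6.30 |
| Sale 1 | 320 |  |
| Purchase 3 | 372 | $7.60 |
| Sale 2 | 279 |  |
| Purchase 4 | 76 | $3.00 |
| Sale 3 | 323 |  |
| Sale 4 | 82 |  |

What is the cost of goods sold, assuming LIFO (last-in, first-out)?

COGS = $6,135.60

Sale 1 (320) [LIFO — newest first]: 167 @ $6.30 + 153 @ $5.55 = $1,901.25
Sale 2 (279) [LIFO — newest first]: 279 @ $7.60 = $2,120.40
Sale 3 (323) [LIFO — newest first]: 76 @ $3.00 + 93 @ $7.60 + 154 @ $5.55 = $1,789.50
Sale 4 (82) [LIFO — newest first]: 43 @ $5.55 + 39 @ $2.20 = $324.45
Total COGS = $1,901.25 + $2,120.40 + $1,789.50 + $324.45 = $6,135.60
Ending inventory: 77 @ $2.20 = $169.40
Check: goods available $6,305.00 = COGS $6,135.60 + ending $169.40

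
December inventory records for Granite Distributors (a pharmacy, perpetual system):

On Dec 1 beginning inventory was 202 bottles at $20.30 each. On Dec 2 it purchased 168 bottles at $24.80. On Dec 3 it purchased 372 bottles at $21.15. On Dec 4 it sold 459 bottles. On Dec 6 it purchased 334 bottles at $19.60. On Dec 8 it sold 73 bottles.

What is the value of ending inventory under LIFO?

Ending inventory = $11,225.00

Dec 4, 459 sold [LIFO — newest first]: 372 @ $21.15 + 87 @ $24.80 = $10,025.40
Dec 8, 73 sold [LIFO — newest first]: 73 @ $19.60 = $1,430.80
Total COGS = $10,025.40 + $1,430.80 = $11,456.20
Ending inventory: 202 @ $20.30 + 81 @ $24.80 + 261 @ $19.60 = $11,225.00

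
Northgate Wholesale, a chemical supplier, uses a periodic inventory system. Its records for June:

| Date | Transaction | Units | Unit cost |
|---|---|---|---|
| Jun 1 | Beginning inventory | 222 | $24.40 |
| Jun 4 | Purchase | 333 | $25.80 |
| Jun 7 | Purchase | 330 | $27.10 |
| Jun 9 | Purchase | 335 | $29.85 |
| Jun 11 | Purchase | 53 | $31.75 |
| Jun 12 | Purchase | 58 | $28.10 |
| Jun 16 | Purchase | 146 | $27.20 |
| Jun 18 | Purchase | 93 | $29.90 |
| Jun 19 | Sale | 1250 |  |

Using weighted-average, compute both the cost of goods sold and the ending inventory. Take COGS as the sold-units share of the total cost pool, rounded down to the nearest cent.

COGS = $34,247.92; ending inventory = $8,767.48

Jun 19, sell 1250: 1250/1570 × $43,015.40 → $34,247.92
Ending inventory (cost pool remaining) = $8,767.48
Check: goods available $43,015.40 = COGS $34,247.92 + ending $8,767.48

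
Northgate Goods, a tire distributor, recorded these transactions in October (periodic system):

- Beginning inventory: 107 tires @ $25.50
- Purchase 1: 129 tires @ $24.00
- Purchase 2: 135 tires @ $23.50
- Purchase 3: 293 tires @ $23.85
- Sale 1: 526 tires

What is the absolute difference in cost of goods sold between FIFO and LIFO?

$181.20

FIFO COGS: 107 @ $25.50 + 129 @ $24.00 + 135 @ $23.50 + 155 @ $23.85 = $12,693.75
LIFO COGS: 293 @ $23.85 + 135 @ $23.50 + 98 @ $24.00 = $12,512.55
Difference = |$12,693.75 − $12,512.55| = $181.20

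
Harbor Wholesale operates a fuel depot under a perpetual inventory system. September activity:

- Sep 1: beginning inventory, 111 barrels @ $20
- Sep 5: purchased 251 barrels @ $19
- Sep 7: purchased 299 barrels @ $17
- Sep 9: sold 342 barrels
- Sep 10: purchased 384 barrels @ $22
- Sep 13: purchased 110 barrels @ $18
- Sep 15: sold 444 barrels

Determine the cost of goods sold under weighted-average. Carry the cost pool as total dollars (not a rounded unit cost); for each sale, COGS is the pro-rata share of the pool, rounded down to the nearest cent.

COGS = $15,122.73

After Sep 1: 111 on hand, pool $2,220.00 (≈ $20.0000 each)
After Sep 5: 362 on hand, pool $6,989.00 (≈ $19.3066 each)
After Sep 7: 661 on hand, pool $12,072.00 (≈ $18.2632 each)
Sep 9, sell 342: 342/661 × $12,072.00 → $6,246.02
After Sep 10: 703 on hand, pool $14,273.98 (≈ $20.3044 each)
After Sep 13: 813 on hand, pool $16,253.98 (≈ $19.9926 each)
Sep 15, sell 444: 444/813 × $16,253.98 → $8,876.71
Total COGS = $6,246.02 + $8,876.71 = $15,122.73
Ending inventory (cost pool remaining) = $7,377.27
Check: goods available $22,500.00 = COGS $15,122.73 + ending $7,377.27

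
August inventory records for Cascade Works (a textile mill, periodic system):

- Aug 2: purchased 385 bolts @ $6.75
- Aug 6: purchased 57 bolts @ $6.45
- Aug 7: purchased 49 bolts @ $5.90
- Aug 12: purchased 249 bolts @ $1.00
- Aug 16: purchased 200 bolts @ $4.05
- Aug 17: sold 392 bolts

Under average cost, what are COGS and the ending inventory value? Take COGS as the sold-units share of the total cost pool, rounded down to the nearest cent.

Aug 17, sell 392: 392/940 × $4,314.50 → $1,799.23
Ending inventory (cost pool remaining) = $2,515.27

COGS = $1,799.23; ending inventory = $2,515.27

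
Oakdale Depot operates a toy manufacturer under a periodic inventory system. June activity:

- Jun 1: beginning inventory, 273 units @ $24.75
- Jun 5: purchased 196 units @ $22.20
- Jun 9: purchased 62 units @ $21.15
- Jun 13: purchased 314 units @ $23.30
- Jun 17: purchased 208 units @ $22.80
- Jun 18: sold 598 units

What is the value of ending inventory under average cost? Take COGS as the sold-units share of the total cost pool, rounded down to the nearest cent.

Ending inventory = $10,576.85

Jun 18, sell 598: 598/1053 × $24,477.85 → $13,901.00
Ending inventory (cost pool remaining) = $10,576.85
Check: goods available $24,477.85 = COGS $13,901.00 + ending $10,576.85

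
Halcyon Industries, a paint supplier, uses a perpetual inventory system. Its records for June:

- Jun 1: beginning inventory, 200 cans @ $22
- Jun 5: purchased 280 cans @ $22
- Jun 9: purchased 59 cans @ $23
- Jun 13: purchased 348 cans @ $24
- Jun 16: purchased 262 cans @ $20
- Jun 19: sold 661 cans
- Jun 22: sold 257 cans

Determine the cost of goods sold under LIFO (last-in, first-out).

Jun 19, 661 sold [LIFO — newest first]: 262 @ $20 + 348 @ $24 + 51 @ $23 = $14,765
Jun 22, 257 sold [LIFO — newest first]: 8 @ $23 + 249 @ $22 = $5,662
Total COGS = $14,765 + $5,662 = $20,427
Ending inventory: 200 @ $22 + 31 @ $22 = $5,082
Check: goods available $25,509 = COGS $20,427 + ending $5,082

COGS = $20,427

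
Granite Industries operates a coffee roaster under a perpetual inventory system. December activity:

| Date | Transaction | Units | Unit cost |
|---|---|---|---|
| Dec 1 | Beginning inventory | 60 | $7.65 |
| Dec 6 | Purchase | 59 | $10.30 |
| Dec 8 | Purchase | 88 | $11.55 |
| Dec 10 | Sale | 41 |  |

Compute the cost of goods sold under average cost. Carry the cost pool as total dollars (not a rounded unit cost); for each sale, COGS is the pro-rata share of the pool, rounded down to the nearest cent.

COGS = $412.59

After Dec 1: 60 on hand, pool $459.00 (≈ $7.6500 each)
After Dec 6: 119 on hand, pool $1,066.70 (≈ $8.9639 each)
After Dec 8: 207 on hand, pool $2,083.10 (≈ $10.0633 each)
Dec 10, sell 41: 41/207 × $2,083.10 → $412.59
Ending inventory (cost pool remaining) = $1,670.51
Check: goods available $2,083.10 = COGS $412.59 + ending $1,670.51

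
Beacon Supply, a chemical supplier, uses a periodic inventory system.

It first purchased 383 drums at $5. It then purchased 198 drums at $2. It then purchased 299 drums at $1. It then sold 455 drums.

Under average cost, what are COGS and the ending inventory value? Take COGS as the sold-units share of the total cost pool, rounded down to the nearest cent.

Sale 1, sell 455: 455/880 × $2,610.00 → $1,349.48
Ending inventory (cost pool remaining) = $1,260.52

COGS = $1,349.48; ending inventory = $1,260.52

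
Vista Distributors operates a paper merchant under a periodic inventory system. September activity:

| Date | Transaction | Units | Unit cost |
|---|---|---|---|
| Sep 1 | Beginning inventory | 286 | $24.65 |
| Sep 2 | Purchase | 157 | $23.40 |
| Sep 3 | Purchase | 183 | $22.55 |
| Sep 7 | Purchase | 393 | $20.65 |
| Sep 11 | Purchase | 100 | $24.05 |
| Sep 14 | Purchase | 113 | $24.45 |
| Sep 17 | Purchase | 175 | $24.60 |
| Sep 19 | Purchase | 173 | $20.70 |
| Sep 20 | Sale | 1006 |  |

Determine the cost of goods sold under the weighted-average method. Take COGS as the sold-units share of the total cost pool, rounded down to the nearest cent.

COGS = $22,934.09

Sep 20, sell 1006: 1006/1580 × $36,019.75 → $22,934.09
Ending inventory (cost pool remaining) = $13,085.66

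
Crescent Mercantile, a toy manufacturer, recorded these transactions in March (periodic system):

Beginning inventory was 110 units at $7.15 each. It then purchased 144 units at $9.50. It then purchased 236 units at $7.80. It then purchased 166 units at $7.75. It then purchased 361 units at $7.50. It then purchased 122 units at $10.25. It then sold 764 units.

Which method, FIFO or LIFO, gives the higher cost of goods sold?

LIFO

FIFO COGS: 110 @ $7.15 + 144 @ $9.50 + 236 @ $7.80 + 166 @ $7.75 + 108 @ $7.50 = $6,091.80
LIFO COGS: 122 @ $10.25 + 361 @ $7.50 + 166 @ $7.75 + 115 @ $7.80 = $6,141.50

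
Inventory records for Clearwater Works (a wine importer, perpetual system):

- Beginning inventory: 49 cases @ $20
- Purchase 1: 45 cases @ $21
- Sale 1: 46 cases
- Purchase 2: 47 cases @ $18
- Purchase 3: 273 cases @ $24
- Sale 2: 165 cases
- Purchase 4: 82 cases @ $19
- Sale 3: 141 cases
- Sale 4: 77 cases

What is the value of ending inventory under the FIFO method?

Ending inventory = $1,273

Sale 1 (46) [FIFO — oldest first]: 46 @ $20 = $920
Sale 2 (165) [FIFO — oldest first]: 3 @ $20 + 45 @ $21 + 47 @ $18 + 70 @ $24 = $3,531
Sale 3 (141) [FIFO — oldest first]: 141 @ $24 = $3,384
Sale 4 (77) [FIFO — oldest first]: 62 @ $24 + 15 @ $19 = $1,773
Total COGS = $920 + $3,531 + $3,384 + $1,773 = $9,608
Ending inventory: 67 @ $19 = $1,273
Check: goods available $10,881 = COGS $9,608 + ending $1,273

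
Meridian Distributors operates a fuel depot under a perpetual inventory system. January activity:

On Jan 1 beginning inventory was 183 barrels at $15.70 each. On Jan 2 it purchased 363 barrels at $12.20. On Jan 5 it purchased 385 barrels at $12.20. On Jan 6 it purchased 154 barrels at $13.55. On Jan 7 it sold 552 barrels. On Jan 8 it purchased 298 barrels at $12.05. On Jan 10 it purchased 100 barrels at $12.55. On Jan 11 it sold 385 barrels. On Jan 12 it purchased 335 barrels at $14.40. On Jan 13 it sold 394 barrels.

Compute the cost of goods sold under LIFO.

Jan 7, 552 sold [LIFO — newest first]: 154 @ $13.55 + 385 @ $12.20 + 13 @ $12.20 = $6,942.30
Jan 11, 385 sold [LIFO — newest first]: 100 @ $12.55 + 285 @ $12.05 = $4,689.25
Jan 13, 394 sold [LIFO — newest first]: 335 @ $14.40 + 13 @ $12.05 + 46 @ $12.20 = $5,541.85
Total COGS = $6,942.30 + $4,689.25 + $5,541.85 = $17,173.40
Ending inventory: 183 @ $15.70 + 304 @ $12.20 = $6,581.90
Check: goods available $23,755.30 = COGS $17,173.40 + ending $6,581.90

COGS = $17,173.40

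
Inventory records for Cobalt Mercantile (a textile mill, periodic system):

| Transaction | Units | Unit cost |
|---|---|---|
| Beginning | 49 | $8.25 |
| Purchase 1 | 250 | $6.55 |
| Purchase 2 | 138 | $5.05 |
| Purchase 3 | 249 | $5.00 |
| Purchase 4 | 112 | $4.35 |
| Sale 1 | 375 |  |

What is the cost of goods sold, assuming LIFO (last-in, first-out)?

Sale 1 (375) [LIFO — newest first]: 112 @ $4.35 + 249 @ $5.00 + 14 @ $5.05 = $1,802.90
Ending inventory: 49 @ $8.25 + 250 @ $6.55 + 124 @ $5.05 = $2,667.95
Check: goods available $4,470.85 = COGS $1,802.90 + ending $2,667.95

COGS = $1,802.90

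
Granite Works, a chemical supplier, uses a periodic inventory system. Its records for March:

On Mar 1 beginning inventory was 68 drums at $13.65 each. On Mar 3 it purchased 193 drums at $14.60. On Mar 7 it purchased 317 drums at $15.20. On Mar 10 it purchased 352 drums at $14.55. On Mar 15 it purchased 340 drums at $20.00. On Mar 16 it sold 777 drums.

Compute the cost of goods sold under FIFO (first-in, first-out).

Mar 16, 777 sold [FIFO — oldest first]: 68 @ $13.65 + 193 @ $14.60 + 317 @ $15.20 + 199 @ $14.55 = $11,459.85
Ending inventory: 153 @ $14.55 + 340 @ $20.00 = $9,026.15
Check: goods available $20,486.00 = COGS $11,459.85 + ending $9,026.15

COGS = $11,459.85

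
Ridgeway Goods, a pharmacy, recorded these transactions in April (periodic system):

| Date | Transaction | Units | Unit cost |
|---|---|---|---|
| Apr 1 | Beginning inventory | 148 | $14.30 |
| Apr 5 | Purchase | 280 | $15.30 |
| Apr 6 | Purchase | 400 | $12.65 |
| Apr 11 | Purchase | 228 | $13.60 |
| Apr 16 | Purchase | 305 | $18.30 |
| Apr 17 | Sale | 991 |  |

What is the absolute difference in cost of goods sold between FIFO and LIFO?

FIFO COGS: 148 @ $14.30 + 280 @ $15.30 + 400 @ $12.65 + 163 @ $13.60 = $13,677.20
LIFO COGS: 305 @ $18.30 + 228 @ $13.60 + 400 @ $12.65 + 58 @ $15.30 = $14,629.70
Difference = |$13,677.20 − $14,629.70| = $952.50

$952.50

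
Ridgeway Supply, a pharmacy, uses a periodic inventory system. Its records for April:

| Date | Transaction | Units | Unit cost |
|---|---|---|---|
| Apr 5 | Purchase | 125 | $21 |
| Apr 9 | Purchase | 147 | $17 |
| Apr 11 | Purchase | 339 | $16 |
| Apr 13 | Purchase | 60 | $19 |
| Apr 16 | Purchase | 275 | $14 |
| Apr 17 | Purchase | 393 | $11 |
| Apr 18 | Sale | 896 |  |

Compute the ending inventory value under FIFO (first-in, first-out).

Ending inventory = $5,023

Apr 18, 896 sold [FIFO — oldest first]: 125 @ $21 + 147 @ $17 + 339 @ $16 + 60 @ $19 + 225 @ $14 = $14,838
Ending inventory: 50 @ $14 + 393 @ $11 = $5,023
Check: goods available $19,861 = COGS $14,838 + ending $5,023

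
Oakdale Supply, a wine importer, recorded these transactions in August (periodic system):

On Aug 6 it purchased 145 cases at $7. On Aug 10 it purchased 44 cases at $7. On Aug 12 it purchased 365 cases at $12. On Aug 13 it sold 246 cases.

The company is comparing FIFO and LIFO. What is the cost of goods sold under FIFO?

COGS = $2,007

FIFO COGS: 145 @ $7 + 44 @ $7 + 57 @ $12 = $2,007
LIFO COGS: 246 @ $12 = $2,952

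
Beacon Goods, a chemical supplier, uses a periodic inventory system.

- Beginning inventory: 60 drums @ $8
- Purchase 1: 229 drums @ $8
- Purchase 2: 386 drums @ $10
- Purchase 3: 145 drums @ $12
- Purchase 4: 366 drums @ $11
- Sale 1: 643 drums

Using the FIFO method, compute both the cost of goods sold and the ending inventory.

COGS = $5,852; ending inventory = $6,086

Sale 1 (643) [FIFO — oldest first]: 60 @ $8 + 229 @ $8 + 354 @ $10 = $5,852
Ending inventory: 32 @ $10 + 145 @ $12 + 366 @ $11 = $6,086
Check: goods available $11,938 = COGS $5,852 + ending $6,086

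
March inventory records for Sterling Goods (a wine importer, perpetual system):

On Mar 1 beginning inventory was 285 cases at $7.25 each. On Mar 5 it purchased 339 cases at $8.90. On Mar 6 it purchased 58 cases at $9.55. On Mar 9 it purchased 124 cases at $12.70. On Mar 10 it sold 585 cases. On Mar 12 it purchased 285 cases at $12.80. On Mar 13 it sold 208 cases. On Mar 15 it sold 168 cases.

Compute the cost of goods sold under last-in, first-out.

COGS = $9,917.55

Mar 10, 585 sold [LIFO — newest first]: 124 @ $12.70 + 58 @ $9.55 + 339 @ $8.90 + 64 @ $7.25 = $5,609.80
Mar 13, 208 sold [LIFO — newest first]: 208 @ $12.80 = $2,662.40
Mar 15, 168 sold [LIFO — newest first]: 77 @ $12.80 + 91 @ $7.25 = $1,645.35
Total COGS = $5,609.80 + $2,662.40 + $1,645.35 = $9,917.55
Ending inventory: 130 @ $7.25 = $942.50
Check: goods available $10,860.05 = COGS $9,917.55 + ending $942.50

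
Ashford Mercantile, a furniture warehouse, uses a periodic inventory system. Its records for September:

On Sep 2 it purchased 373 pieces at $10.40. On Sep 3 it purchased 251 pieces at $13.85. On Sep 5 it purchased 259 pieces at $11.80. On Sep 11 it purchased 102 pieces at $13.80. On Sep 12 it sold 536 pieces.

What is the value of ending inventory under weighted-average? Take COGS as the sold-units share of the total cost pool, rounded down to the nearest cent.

Sep 12, sell 536: 536/985 × $11,819.35 → $6,431.64
Ending inventory (cost pool remaining) = $5,387.71

Ending inventory = $5,387.71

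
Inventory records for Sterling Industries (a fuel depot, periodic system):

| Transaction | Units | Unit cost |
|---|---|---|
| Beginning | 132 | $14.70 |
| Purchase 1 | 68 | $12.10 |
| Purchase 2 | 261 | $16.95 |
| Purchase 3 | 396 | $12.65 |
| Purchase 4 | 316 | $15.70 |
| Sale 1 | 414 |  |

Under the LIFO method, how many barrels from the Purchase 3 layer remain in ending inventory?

298

Sale 1 (414) [LIFO — newest first]: 316 @ $15.70 + 98 @ $12.65 = $6,200.90
Ending inventory: 132 @ $14.70 + 68 @ $12.10 + 261 @ $16.95 + 298 @ $12.65 = $10,956.85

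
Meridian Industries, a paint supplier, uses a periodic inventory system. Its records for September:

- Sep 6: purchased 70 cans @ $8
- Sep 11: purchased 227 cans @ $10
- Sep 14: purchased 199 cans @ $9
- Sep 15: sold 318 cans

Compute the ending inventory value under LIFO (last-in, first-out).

Sep 15, 318 sold [LIFO — newest first]: 199 @ $9 + 119 @ $10 = $2,981
Ending inventory: 70 @ $8 + 108 @ $10 = $1,640

Ending inventory = $1,640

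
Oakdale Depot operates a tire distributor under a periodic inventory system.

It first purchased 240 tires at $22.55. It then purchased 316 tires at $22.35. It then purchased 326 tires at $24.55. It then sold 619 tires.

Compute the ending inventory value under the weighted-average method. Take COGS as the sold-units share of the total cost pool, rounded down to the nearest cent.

Ending inventory = $6,106.23

Sale 1, sell 619: 619/882 × $20,477.90 → $14,371.67
Ending inventory (cost pool remaining) = $6,106.23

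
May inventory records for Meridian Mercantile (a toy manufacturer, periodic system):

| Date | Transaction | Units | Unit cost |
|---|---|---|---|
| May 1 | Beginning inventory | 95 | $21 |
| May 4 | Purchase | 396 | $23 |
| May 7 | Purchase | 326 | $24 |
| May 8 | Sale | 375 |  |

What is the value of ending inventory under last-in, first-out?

May 8, 375 sold [LIFO — newest first]: 326 @ $24 + 49 @ $23 = $8,951
Ending inventory: 95 @ $21 + 347 @ $23 = $9,976

Ending inventory = $9,976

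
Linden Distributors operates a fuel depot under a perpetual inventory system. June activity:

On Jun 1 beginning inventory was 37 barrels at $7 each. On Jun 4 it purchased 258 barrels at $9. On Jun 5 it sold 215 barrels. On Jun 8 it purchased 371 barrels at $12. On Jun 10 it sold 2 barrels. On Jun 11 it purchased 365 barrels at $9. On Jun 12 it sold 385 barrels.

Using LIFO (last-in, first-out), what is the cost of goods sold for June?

Jun 5, 215 sold [LIFO — newest first]: 215 @ $9 = $1,935
Jun 10, 2 sold [LIFO — newest first]: 2 @ $12 = $24
Jun 12, 385 sold [LIFO — newest first]: 365 @ $9 + 20 @ $12 = $3,525
Total COGS = $1,935 + $24 + $3,525 = $5,484
Ending inventory: 37 @ $7 + 43 @ $9 + 349 @ $12 = $4,834
Check: goods available $10,318 = COGS $5,484 + ending $4,834

COGS = $5,484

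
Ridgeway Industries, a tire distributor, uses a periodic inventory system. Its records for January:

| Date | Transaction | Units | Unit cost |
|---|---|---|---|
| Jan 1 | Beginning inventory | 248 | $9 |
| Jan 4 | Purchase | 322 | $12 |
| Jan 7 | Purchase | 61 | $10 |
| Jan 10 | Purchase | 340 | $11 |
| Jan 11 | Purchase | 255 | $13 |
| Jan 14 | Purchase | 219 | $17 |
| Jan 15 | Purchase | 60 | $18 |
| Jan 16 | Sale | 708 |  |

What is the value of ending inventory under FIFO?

Ending inventory = $11,011

Jan 16, 708 sold [FIFO — oldest first]: 248 @ $9 + 322 @ $12 + 61 @ $10 + 77 @ $11 = $7,553
Ending inventory: 263 @ $11 + 255 @ $13 + 219 @ $17 + 60 @ $18 = $11,011
Check: goods available $18,564 = COGS $7,553 + ending $11,011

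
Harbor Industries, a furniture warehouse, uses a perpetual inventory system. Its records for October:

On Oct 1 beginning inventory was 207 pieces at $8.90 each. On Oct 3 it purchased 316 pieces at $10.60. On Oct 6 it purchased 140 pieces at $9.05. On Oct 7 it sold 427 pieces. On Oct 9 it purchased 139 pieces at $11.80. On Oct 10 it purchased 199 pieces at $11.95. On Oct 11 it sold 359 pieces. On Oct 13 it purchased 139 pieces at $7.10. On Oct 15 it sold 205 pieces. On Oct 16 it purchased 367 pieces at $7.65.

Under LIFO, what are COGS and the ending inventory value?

COGS = $10,137.95; ending inventory = $4,133.65

Oct 7, 427 sold [LIFO — newest first]: 140 @ $9.05 + 287 @ $10.60 = $4,309.20
Oct 11, 359 sold [LIFO — newest first]: 199 @ $11.95 + 139 @ $11.80 + 21 @ $10.60 = $4,240.85
Oct 15, 205 sold [LIFO — newest first]: 139 @ $7.10 + 8 @ $10.60 + 58 @ $8.90 = $1,587.90
Total COGS = $4,309.20 + $4,240.85 + $1,587.90 = $10,137.95
Ending inventory: 149 @ $8.90 + 367 @ $7.65 = $4,133.65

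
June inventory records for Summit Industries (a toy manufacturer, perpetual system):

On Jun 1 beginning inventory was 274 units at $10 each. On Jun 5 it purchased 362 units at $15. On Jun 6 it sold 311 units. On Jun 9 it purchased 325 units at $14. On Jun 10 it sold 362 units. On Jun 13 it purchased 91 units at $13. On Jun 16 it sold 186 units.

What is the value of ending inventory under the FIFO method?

Ending inventory = $2,611

Jun 6, 311 sold [FIFO — oldest first]: 274 @ $10 + 37 @ $15 = $3,295
Jun 10, 362 sold [FIFO — oldest first]: 325 @ $15 + 37 @ $14 = $5,393
Jun 16, 186 sold [FIFO — oldest first]: 186 @ $14 = $2,604
Total COGS = $3,295 + $5,393 + $2,604 = $11,292
Ending inventory: 102 @ $14 + 91 @ $13 = $2,611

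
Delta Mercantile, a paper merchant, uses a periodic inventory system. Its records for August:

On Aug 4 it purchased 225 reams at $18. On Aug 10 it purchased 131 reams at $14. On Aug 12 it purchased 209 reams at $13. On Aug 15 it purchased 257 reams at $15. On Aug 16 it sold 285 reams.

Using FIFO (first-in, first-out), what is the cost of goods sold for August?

Aug 16, 285 sold [FIFO — oldest first]: 225 @ $18 + 60 @ $14 = $4,890
Ending inventory: 71 @ $14 + 209 @ $13 + 257 @ $15 = $7,566
Check: goods available $12,456 = COGS $4,890 + ending $7,566

COGS = $4,890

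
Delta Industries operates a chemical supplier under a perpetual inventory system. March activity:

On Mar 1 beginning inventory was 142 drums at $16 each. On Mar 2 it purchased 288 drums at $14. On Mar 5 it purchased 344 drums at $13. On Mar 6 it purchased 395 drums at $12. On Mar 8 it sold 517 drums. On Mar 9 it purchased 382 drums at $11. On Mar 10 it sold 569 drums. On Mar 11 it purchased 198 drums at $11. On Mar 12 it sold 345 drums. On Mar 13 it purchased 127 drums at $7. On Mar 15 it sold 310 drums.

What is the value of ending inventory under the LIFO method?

Mar 8, 517 sold [LIFO — newest first]: 395 @ $12 + 122 @ $13 = $6,326
Mar 10, 569 sold [LIFO — newest first]: 382 @ $11 + 187 @ $13 = $6,633
Mar 12, 345 sold [LIFO — newest first]: 198 @ $11 + 35 @ $13 + 112 @ $14 = $4,201
Mar 15, 310 sold [LIFO — newest first]: 127 @ $7 + 176 @ $14 + 7 @ $16 = $3,465
Total COGS = $6,326 + $6,633 + $4,201 + $3,465 = $20,625
Ending inventory: 135 @ $16 = $2,160
Check: goods available $22,785 = COGS $20,625 + ending $2,160

Ending inventory = $2,160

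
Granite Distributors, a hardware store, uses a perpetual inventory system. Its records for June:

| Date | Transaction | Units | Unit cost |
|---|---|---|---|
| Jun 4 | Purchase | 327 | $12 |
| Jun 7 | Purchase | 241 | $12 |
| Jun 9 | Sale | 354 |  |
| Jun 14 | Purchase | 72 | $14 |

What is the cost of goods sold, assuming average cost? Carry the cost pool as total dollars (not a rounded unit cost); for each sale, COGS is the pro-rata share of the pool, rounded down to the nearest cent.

After Jun 4: 327 on hand, pool $3,924.00 (≈ $12.0000 each)
After Jun 7: 568 on hand, pool $6,816.00 (≈ $12.0000 each)
Jun 9, sell 354: 354/568 × $6,816.00 → $4,248.00
After Jun 14: 286 on hand, pool $3,576.00 (≈ $12.5035 each)
Ending inventory (cost pool remaining) = $3,576.00

COGS = $4,248.00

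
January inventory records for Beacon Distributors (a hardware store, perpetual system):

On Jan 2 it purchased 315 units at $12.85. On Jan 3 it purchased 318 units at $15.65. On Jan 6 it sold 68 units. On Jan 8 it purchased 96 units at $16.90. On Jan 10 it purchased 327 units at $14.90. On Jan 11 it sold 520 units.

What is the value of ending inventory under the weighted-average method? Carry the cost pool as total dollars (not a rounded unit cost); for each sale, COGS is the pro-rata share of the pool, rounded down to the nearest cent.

Ending inventory = $6,891.97

After Jan 2: 315 on hand, pool $4,047.75 (≈ $12.8500 each)
After Jan 3: 633 on hand, pool $9,024.45 (≈ $14.2566 each)
Jan 6, sell 68: 68/633 × $9,024.45 → $969.45
After Jan 8: 661 on hand, pool $9,677.40 (≈ $14.6405 each)
After Jan 10: 988 on hand, pool $14,549.70 (≈ $14.7264 each)
Jan 11, sell 520: 520/988 × $14,549.70 → $7,657.73
Total COGS = $969.45 + $7,657.73 = $8,627.18
Ending inventory (cost pool remaining) = $6,891.97
Check: goods available $15,519.15 = COGS $8,627.18 + ending $6,891.97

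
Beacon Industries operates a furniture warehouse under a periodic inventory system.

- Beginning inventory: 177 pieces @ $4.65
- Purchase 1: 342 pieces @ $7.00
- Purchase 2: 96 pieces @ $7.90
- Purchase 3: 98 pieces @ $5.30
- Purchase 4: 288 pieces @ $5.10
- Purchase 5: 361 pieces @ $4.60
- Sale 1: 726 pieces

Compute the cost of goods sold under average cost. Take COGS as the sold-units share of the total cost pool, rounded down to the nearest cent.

Sale 1, sell 726: 726/1362 × $7,624.25 → $4,064.02
Ending inventory (cost pool remaining) = $3,560.23
Check: goods available $7,624.25 = COGS $4,064.02 + ending $3,560.23

COGS = $4,064.02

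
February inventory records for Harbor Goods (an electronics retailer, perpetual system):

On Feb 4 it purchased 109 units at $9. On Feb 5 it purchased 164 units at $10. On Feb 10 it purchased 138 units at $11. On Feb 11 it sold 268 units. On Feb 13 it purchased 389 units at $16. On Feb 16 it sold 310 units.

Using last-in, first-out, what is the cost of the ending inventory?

Feb 11, 268 sold [LIFO — newest first]: 138 @ $11 + 130 @ $10 = $2,818
Feb 16, 310 sold [LIFO — newest first]: 310 @ $16 = $4,960
Total COGS = $2,818 + $4,960 = $7,778
Ending inventory: 109 @ $9 + 34 @ $10 + 79 @ $16 = $2,585

Ending inventory = $2,585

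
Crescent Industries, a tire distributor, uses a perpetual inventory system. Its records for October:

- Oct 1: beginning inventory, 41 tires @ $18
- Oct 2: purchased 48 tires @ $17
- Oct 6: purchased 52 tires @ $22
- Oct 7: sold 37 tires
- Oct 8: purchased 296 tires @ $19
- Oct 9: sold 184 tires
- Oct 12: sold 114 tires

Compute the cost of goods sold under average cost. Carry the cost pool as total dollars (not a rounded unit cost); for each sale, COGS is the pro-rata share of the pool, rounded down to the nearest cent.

COGS = $6,380.42

After Oct 1: 41 on hand, pool $738.00 (≈ $18.0000 each)
After Oct 2: 89 on hand, pool $1,554.00 (≈ $17.4607 each)
After Oct 6: 141 on hand, pool $2,698.00 (≈ $19.1348 each)
Oct 7, sell 37: 37/141 × $2,698.00 → $707.98
After Oct 8: 400 on hand, pool $7,614.02 (≈ $19.0351 each)
Oct 9, sell 184: 184/400 × $7,614.02 → $3,502.44
Oct 12, sell 114: 114/216 × $4,111.58 → $2,170.00
Total COGS = $707.98 + $3,502.44 + $2,170.00 = $6,380.42
Ending inventory (cost pool remaining) = $1,941.58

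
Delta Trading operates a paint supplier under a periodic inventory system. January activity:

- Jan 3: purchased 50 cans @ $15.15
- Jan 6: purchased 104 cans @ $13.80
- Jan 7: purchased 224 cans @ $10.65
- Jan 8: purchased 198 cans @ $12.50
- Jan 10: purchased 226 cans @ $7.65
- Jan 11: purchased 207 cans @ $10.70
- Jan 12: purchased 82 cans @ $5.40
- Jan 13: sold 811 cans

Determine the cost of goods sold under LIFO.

Jan 13, 811 sold [LIFO — newest first]: 82 @ $5.40 + 207 @ $10.70 + 226 @ $7.65 + 198 @ $12.50 + 98 @ $10.65 = $7,905.30
Ending inventory: 50 @ $15.15 + 104 @ $13.80 + 126 @ $10.65 = $3,534.60

COGS = $7,905.30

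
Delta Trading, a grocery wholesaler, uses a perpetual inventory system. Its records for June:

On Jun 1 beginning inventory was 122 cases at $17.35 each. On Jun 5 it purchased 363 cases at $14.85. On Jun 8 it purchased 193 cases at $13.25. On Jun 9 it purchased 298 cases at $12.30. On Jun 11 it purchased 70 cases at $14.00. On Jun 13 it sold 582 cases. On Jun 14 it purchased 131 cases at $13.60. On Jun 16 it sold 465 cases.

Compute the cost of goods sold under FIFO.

Jun 13, 582 sold [FIFO — oldest first]: 122 @ $17.35 + 363 @ $14.85 + 97 @ $13.25 = $8,792.50
Jun 16, 465 sold [FIFO — oldest first]: 96 @ $13.25 + 298 @ $12.30 + 70 @ $14.00 + 1 @ $13.60 = $5,931.00
Total COGS = $8,792.50 + $5,931.00 = $14,723.50
Ending inventory: 130 @ $13.60 = $1,768.00

COGS = $14,723.50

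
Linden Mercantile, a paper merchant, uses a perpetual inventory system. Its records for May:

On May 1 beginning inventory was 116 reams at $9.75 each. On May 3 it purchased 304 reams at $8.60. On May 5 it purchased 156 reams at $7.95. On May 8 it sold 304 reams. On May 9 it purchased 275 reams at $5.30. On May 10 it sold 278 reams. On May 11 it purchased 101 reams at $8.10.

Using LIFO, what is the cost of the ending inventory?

May 8, 304 sold [LIFO — newest first]: 156 @ $7.95 + 148 @ $8.60 = $2,513.00
May 10, 278 sold [LIFO — newest first]: 275 @ $5.30 + 3 @ $8.60 = $1,483.30
Total COGS = $2,513.00 + $1,483.30 = $3,996.30
Ending inventory: 116 @ $9.75 + 153 @ $8.60 + 101 @ $8.10 = $3,264.90

Ending inventory = $3,264.90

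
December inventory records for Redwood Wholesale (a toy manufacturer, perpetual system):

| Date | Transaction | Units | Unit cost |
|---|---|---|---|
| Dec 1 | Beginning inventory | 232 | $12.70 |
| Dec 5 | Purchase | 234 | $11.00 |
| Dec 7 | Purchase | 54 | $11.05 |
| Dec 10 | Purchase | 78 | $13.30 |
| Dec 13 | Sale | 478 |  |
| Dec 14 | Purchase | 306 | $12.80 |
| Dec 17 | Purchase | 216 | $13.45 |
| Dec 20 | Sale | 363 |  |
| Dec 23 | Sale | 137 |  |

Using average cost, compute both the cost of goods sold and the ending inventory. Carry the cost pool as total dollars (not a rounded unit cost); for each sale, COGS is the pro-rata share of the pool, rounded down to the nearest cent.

After Dec 1: 232 on hand, pool $2,946.40 (≈ $12.7000 each)
After Dec 5: 466 on hand, pool $5,520.40 (≈ $11.8464 each)
After Dec 7: 520 on hand, pool $6,117.10 (≈ $11.7637 each)
After Dec 10: 598 on hand, pool $7,154.50 (≈ $11.9640 each)
Dec 13, sell 478: 478/598 × $7,154.50 → $5,718.81
After Dec 14: 426 on hand, pool $5,352.49 (≈ $12.5645 each)
After Dec 17: 642 on hand, pool $8,257.69 (≈ $12.8624 each)
Dec 20, sell 363: 363/642 × $8,257.69 → $4,669.06
Dec 23, sell 137: 137/279 × $3,588.63 → $1,762.15
Total COGS = $5,718.81 + $4,669.06 + $1,762.15 = $12,150.02
Ending inventory (cost pool remaining) = $1,826.48

COGS = $12,150.02; ending inventory = $1,826.48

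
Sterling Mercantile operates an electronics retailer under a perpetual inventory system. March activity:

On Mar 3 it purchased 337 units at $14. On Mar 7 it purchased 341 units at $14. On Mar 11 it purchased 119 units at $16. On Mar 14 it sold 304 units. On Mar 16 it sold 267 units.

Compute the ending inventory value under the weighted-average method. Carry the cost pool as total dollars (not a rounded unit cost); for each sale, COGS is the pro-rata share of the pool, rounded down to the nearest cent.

After Mar 3: 337 on hand, pool $4,718.00 (≈ $14.0000 each)
After Mar 7: 678 on hand, pool $9,492.00 (≈ $14.0000 each)
After Mar 11: 797 on hand, pool $11,396.00 (≈ $14.2986 each)
Mar 14, sell 304: 304/797 × $11,396.00 → $4,346.78
Mar 16, sell 267: 267/493 × $7,049.22 → $3,817.73
Total COGS = $4,346.78 + $3,817.73 = $8,164.51
Ending inventory (cost pool remaining) = $3,231.49

Ending inventory = $3,231.49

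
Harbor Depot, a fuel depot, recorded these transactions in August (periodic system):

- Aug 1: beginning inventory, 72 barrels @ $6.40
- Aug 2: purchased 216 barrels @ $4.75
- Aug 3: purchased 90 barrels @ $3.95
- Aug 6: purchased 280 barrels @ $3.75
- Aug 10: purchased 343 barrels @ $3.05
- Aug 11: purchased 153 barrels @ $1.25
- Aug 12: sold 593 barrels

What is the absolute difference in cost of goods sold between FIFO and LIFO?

$1,047.40

FIFO COGS: 72 @ $6.40 + 216 @ $4.75 + 90 @ $3.95 + 215 @ $3.75 = $2,648.55
LIFO COGS: 153 @ $1.25 + 343 @ $3.05 + 97 @ $3.75 = $1,601.15
Difference = |$2,648.55 − $1,601.15| = $1,047.40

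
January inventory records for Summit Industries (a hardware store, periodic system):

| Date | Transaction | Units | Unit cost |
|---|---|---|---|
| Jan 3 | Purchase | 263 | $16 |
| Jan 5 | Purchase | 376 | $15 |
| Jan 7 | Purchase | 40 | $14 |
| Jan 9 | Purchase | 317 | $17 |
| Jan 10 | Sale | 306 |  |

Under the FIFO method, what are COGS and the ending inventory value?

COGS = $4,853; ending inventory = $10,944

Jan 10, 306 sold [FIFO — oldest first]: 263 @ $16 + 43 @ $15 = $4,853
Ending inventory: 333 @ $15 + 40 @ $14 + 317 @ $17 = $10,944
Check: goods available $15,797 = COGS $4,853 + ending $10,944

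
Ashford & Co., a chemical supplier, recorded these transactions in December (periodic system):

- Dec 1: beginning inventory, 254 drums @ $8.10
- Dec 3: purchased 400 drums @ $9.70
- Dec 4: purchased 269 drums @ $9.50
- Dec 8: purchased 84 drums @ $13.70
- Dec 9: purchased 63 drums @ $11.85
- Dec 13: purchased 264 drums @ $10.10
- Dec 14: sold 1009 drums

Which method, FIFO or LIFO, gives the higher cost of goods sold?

LIFO

FIFO COGS: 254 @ $8.10 + 400 @ $9.70 + 269 @ $9.50 + 84 @ $13.70 + 2 @ $11.85 = $9,667.40
LIFO COGS: 264 @ $10.10 + 63 @ $11.85 + 84 @ $13.70 + 269 @ $9.50 + 329 @ $9.70 = $10,310.55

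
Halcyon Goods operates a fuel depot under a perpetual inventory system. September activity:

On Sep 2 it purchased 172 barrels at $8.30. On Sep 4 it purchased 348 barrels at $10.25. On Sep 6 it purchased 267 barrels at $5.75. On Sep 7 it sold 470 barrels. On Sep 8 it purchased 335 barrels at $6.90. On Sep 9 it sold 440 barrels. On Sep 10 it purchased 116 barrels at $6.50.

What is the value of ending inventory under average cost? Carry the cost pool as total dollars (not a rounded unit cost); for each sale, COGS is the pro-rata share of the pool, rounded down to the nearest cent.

After Sep 2: 172 on hand, pool $1,427.60 (≈ $8.3000 each)
After Sep 4: 520 on hand, pool $4,994.60 (≈ $9.6050 each)
After Sep 6: 787 on hand, pool $6,529.85 (≈ $8.2971 each)
Sep 7, sell 470: 470/787 × $6,529.85 → $3,899.65
After Sep 8: 652 on hand, pool $4,941.70 (≈ $7.5793 each)
Sep 9, sell 440: 440/652 × $4,941.70 → $3,334.88
After Sep 10: 328 on hand, pool $2,360.82 (≈ $7.1976 each)
Total COGS = $3,899.65 + $3,334.88 = $7,234.53
Ending inventory (cost pool remaining) = $2,360.82
Check: goods available $9,595.35 = COGS $7,234.53 + ending $2,360.82

Ending inventory = $2,360.82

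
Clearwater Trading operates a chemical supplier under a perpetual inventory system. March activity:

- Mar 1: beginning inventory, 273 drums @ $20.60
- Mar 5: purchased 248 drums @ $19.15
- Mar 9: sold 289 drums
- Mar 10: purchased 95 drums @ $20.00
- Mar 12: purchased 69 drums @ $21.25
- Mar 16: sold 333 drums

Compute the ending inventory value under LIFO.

Mar 9, 289 sold [LIFO — newest first]: 248 @ $19.15 + 41 @ $20.60 = $5,593.80
Mar 16, 333 sold [LIFO — newest first]: 69 @ $21.25 + 95 @ $20.00 + 169 @ $20.60 = $6,847.65
Total COGS = $5,593.80 + $6,847.65 = $12,441.45
Ending inventory: 63 @ $20.60 = $1,297.80

Ending inventory = $1,297.80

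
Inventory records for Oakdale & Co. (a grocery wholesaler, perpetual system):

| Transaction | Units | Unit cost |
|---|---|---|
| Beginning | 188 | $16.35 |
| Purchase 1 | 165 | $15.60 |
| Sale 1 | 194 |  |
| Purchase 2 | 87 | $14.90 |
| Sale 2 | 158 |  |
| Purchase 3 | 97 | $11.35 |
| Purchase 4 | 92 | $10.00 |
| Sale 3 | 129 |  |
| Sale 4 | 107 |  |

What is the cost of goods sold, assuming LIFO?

COGS = $8,294.70

Sale 1 (194) [LIFO — newest first]: 165 @ $15.60 + 29 @ $16.35 = $3,048.15
Sale 2 (158) [LIFO — newest first]: 87 @ $14.90 + 71 @ $16.35 = $2,457.15
Sale 3 (129) [LIFO — newest first]: 92 @ $10.00 + 37 @ $11.35 = $1,339.95
Sale 4 (107) [LIFO — newest first]: 60 @ $11.35 + 47 @ $16.35 = $1,449.45
Total COGS = $3,048.15 + $2,457.15 + $1,339.95 + $1,449.45 = $8,294.70
Ending inventory: 41 @ $16.35 = $670.35
Check: goods available $8,965.05 = COGS $8,294.70 + ending $670.35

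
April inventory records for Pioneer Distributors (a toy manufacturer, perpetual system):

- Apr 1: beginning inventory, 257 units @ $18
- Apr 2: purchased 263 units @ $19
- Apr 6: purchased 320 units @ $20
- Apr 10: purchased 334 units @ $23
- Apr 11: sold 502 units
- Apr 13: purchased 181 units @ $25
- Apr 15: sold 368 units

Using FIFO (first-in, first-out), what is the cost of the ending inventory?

Ending inventory = $11,517

Apr 11, 502 sold [FIFO — oldest first]: 257 @ $18 + 245 @ $19 = $9,281
Apr 15, 368 sold [FIFO — oldest first]: 18 @ $19 + 320 @ $20 + 30 @ $23 = $7,432
Total COGS = $9,281 + $7,432 = $16,713
Ending inventory: 304 @ $23 + 181 @ $25 = $11,517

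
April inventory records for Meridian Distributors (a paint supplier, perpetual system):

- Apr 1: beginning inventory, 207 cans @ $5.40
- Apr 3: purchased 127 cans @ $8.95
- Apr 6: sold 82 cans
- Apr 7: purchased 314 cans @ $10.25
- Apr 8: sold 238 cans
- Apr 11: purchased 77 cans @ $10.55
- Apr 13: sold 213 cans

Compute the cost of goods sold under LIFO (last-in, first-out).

Apr 6, 82 sold [LIFO — newest first]: 82 @ $8.95 = $733.90
Apr 8, 238 sold [LIFO — newest first]: 238 @ $10.25 = $2,439.50
Apr 13, 213 sold [LIFO — newest first]: 77 @ $10.55 + 76 @ $10.25 + 45 @ $8.95 + 15 @ $5.40 = $2,075.10
Total COGS = $733.90 + $2,439.50 + $2,075.10 = $5,248.50
Ending inventory: 192 @ $5.40 = $1,036.80

COGS = $5,248.50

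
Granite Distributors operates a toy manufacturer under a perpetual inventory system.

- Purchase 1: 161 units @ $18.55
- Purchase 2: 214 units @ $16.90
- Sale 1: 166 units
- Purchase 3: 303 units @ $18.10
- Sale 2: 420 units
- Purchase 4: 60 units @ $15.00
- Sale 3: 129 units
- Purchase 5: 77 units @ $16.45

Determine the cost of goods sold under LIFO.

COGS = $12,560.80

Sale 1 (166) [LIFO — newest first]: 166 @ $16.90 = $2,805.40
Sale 2 (420) [LIFO — newest first]: 303 @ $18.10 + 48 @ $16.90 + 69 @ $18.55 = $7,575.45
Sale 3 (129) [LIFO — newest first]: 60 @ $15.00 + 69 @ $18.55 = $2,179.95
Total COGS = $2,805.40 + $7,575.45 + $2,179.95 = $12,560.80
Ending inventory: 23 @ $18.55 + 77 @ $16.45 = $1,693.30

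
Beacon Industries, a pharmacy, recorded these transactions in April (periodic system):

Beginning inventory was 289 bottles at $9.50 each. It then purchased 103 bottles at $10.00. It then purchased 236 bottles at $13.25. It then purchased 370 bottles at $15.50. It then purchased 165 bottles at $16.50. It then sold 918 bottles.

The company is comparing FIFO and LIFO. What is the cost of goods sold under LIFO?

FIFO COGS: 289 @ $9.50 + 103 @ $10.00 + 236 @ $13.25 + 290 @ $15.50 = $11,397.50
LIFO COGS: 165 @ $16.50 + 370 @ $15.50 + 236 @ $13.25 + 103 @ $10.00 + 44 @ $9.50 = $13,032.50

COGS = $13,032.50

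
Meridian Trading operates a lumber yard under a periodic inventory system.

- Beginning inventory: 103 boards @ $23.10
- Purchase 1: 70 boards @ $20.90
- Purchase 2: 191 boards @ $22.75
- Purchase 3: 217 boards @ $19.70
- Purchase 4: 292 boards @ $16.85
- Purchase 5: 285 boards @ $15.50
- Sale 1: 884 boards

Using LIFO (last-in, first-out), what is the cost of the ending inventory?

Ending inventory = $6,140.05

Sale 1 (884) [LIFO — newest first]: 285 @ $15.50 + 292 @ $16.85 + 217 @ $19.70 + 90 @ $22.75 = $15,660.10
Ending inventory: 103 @ $23.10 + 70 @ $20.90 + 101 @ $22.75 = $6,140.05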